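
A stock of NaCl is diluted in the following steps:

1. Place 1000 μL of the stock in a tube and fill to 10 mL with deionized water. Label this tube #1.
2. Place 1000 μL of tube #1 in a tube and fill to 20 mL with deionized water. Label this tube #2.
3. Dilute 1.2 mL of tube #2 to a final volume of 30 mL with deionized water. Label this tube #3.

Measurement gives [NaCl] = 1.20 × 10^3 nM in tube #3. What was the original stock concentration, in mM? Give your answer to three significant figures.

Step 1: 1000 μL brought to 10 mL → factor 10000/1000 = 10
Step 2: 1000 μL brought to 20 mL → factor 20000/1000 = 20
Step 3: 1.2 mL brought to 30 mL → factor 30/1.2 = 25
Overall dilution factor = 10 × 20 × 25 = 5000
Stock = 1.20 × 10^3 nM × 5000 = 6.000 × 10^6 nM = 6.00 mM

6.00 mM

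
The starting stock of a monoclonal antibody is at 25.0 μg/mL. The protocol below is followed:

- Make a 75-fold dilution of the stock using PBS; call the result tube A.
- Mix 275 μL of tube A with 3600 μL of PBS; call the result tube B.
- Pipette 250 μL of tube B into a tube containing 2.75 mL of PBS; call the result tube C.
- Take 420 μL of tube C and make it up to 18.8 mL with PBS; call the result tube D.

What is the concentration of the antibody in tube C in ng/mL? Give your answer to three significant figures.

Step 1: 75-fold → factor 75
Step 2: 275 μL + 3600 μL = 3875 μL total → factor 3875/275 = 14.091
Step 3: 250 μL + 2.75 mL = 3000 μL total → factor 3000/250 = 12
Dilution factor through tube C = 75 × 14.091 × 12 = 12682
[tube C] = 25.0 μg/mL / 12682 = 0.001971 μg/mL = 1.97 ng/mL

1.97 ng/mL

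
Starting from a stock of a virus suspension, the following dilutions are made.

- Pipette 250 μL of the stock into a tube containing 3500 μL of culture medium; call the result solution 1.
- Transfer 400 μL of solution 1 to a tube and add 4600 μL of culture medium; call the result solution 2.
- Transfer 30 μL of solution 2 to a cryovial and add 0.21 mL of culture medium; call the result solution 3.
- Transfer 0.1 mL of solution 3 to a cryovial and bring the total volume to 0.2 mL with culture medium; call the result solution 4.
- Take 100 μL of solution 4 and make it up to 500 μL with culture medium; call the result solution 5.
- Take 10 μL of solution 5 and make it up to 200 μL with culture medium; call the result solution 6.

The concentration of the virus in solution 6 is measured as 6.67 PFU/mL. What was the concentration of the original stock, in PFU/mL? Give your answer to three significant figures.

2.00 × 10^6 PFU/mL

Step 1: 250 μL + 3500 μL = 3750 μL total → factor 3750/250 = 15
Step 2: 400 μL + 4600 μL = 5000 μL total → factor 5000/400 = 12.5
Step 3: 30 μL + 0.21 mL = 240 μL total → factor 240/30 = 8
Step 4: 0.1 mL brought to 0.2 mL → factor 0.2/0.1 = 2
Step 5: 100 μL brought to 500 μL → factor 500/100 = 5
Step 6: 10 μL brought to 200 μL → factor 200/10 = 20
Overall dilution factor = 15 × 12.5 × 8 × 2 × 5 × 20 = 3 × 10^5
Stock = 6.67 PFU/mL × 3 × 10^5 = 2.00 × 10^6 PFU/mL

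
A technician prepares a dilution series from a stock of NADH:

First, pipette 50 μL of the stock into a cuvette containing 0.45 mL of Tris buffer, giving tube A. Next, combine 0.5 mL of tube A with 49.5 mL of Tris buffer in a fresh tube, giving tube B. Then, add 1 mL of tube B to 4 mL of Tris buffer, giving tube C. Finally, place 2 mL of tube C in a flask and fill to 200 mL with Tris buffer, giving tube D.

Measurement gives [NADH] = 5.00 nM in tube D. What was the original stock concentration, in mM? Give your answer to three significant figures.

2.50 mM

Step 1: 50 μL + 0.45 mL = 500 μL total → factor 500/50 = 10
Step 2: 0.5 mL + 49.5 mL = 50 mL total → factor 50/0.5 = 100
Step 3: 1 mL + 4 mL = 5 mL total → factor 5/1 = 5
Step 4: 2 mL brought to 200 mL → factor 200/2 = 100
Overall dilution factor = 10 × 100 × 5 × 100 = 5 × 10^5
Stock = 5.00 nM × 5 × 10^5 = 2.500 × 10^6 nM = 2.50 mM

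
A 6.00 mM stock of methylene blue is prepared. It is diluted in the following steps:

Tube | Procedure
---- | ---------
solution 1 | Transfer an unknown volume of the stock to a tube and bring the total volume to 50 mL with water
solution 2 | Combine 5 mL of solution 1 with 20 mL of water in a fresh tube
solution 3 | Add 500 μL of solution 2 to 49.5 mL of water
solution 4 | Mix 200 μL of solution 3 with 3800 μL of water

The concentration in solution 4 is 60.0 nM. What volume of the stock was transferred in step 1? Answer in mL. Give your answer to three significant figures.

Step 1: v brought to 50 mL → factor = 50 mL/v
Step 2: 5 mL + 20 mL = 25 mL total → factor 25/5 = 5
Step 3: 500 μL + 49.5 mL = 50000 μL total → factor 50000/500 = 100
Step 4: 200 μL + 3800 μL = 4000 μL total → factor 4000/200 = 20
Product of known-step factors = 10000
Overall factor = 6.00 mM / (60.0 nM) = 1 × 10^5
Step-1 factor = 1 × 10^5 / 10000 = 10
v = 50 mL / 10 = 5.00 mL

5.00 mL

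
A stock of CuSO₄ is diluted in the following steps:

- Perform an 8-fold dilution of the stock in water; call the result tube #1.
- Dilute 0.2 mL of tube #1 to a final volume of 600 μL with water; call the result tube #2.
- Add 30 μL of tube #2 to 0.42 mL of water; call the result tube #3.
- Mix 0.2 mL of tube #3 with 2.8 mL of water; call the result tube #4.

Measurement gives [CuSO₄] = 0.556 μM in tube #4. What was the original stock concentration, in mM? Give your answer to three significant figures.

3.00 mM

Step 1: 8-fold → factor 8
Step 2: 0.2 mL brought to 600 μL → factor 0.6/0.2 = 3
Step 3: 30 μL + 0.42 mL = 450 μL total → factor 450/30 = 15
Step 4: 0.2 mL + 2.8 mL = 3 mL total → factor 3/0.2 = 15
Overall dilution factor = 8 × 3 × 15 × 15 = 5400
Stock = 0.556 μM × 5400 = 3002 μM = 3.00 mM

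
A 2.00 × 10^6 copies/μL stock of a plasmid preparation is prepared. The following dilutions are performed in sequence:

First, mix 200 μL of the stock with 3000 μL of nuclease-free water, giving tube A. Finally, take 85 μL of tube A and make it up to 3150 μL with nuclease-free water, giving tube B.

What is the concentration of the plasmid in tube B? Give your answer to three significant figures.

3.37 × 10^3 copies/μL

Step 1: 200 μL + 3000 μL = 3200 μL total → factor 3200/200 = 16
Step 2: 85 μL brought to 3150 μL → factor 3150/85 = 37.059
Overall dilution factor = 16 × 37.059 = 592.94
Final = 2.00 × 10^6 copies/μL / 592.94 = 3.37 × 10^3 copies/μL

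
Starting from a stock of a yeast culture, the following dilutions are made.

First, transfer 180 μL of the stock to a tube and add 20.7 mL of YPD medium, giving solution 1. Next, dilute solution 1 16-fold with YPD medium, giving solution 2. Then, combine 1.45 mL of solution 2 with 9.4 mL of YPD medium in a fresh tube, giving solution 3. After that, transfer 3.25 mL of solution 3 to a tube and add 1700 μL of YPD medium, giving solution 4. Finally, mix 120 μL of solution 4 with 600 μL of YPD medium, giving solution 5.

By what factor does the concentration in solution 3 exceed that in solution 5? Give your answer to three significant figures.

Step 1: 180 μL + 20.7 mL = 20880 μL total → factor 20880/180 = 116
Step 2: 16-fold → factor 16
Step 3: 1.45 mL + 9.4 mL = 10.85 mL total → factor 10.85/1.45 = 7.4828
Step 4: 3.25 mL + 1700 μL = 4.95 mL total → factor 4.95/3.25 = 1.5231
Step 5: 120 μL + 600 μL = 720 μL total → factor 720/120 = 6
Dilution factor to solution 3 = 13888; to solution 5 = 1.2691 × 10^5
[solution 3]/[solution 5] = (factor to solution 5)/(factor to solution 3) = 1.2691 × 10^5/13888 = 9.14

9.14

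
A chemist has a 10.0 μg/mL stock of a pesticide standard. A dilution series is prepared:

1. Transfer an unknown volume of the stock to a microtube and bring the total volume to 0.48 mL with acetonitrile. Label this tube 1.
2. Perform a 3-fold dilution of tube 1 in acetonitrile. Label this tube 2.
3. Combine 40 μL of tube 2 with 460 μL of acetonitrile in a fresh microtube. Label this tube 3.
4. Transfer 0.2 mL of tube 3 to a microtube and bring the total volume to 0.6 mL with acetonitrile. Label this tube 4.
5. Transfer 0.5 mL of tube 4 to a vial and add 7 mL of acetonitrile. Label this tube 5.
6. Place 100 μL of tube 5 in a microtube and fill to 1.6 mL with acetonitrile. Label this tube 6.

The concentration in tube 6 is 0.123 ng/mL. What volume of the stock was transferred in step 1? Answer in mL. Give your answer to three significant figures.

Step 1: v brought to 0.48 mL → factor = 0.48 mL/v
Step 2: 3-fold → factor 3
Step 3: 40 μL + 460 μL = 500 μL total → factor 500/40 = 12.5
Step 4: 0.2 mL brought to 0.6 mL → factor 0.6/0.2 = 3
Step 5: 0.5 mL + 7 mL = 7.5 mL total → factor 7.5/0.5 = 15
Step 6: 100 μL brought to 1.6 mL → factor 1600/100 = 16
Product of known-step factors = 27000
Overall factor = 10.0 μg/mL / (0.123 ng/mL) = 81301
Step-1 factor = 81301 / 27000 = 3.0111
v = 0.48 mL / 3.0111 = 0.159 mL

0.159 mL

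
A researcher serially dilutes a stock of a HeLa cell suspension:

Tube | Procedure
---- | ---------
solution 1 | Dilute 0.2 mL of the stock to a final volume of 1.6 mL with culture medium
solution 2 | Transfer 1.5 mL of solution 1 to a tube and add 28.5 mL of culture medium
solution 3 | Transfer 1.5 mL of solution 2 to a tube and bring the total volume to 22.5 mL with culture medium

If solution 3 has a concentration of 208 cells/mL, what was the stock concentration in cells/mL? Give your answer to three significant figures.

Step 1: 0.2 mL brought to 1.6 mL → factor 1.6/0.2 = 8
Step 2: 1.5 mL + 28.5 mL = 30 mL total → factor 30/1.5 = 20
Step 3: 1.5 mL brought to 22.5 mL → factor 22.5/1.5 = 15
Overall dilution factor = 8 × 20 × 15 = 2400
Stock = 208 cells/mL × 2400 = 4.99 × 10^5 cells/mL

4.99 × 10^5 cells/mL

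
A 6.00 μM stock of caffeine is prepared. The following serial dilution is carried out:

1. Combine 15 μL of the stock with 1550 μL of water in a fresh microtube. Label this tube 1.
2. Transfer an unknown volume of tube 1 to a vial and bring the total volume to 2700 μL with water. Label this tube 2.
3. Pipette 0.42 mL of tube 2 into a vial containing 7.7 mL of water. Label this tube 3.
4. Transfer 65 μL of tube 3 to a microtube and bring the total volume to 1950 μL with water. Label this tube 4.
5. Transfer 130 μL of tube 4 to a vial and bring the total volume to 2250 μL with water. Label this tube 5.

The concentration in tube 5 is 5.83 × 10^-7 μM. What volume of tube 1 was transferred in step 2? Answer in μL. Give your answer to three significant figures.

275 μL

Step 1: 15 μL + 1550 μL = 1565 μL total → factor 1565/15 = 104.33
Step 2: v brought to 2700 μL → factor = 2700 μL/v
Step 3: 0.42 mL + 7.7 mL = 8.12 mL total → factor 8.12/0.42 = 19.333
Step 4: 65 μL brought to 1950 μL → factor 1950/65 = 30
Step 5: 130 μL brought to 2250 μL → factor 2250/130 = 17.308
Product of known-step factors = 1.0473 × 10^6
Overall factor = 6.00 μM / (5.83 × 10^-7 μM) = 1.0292 × 10^7
Step-2 factor = 1.0292 × 10^7 / 1.0473 × 10^6 = 9.8264
v = 2700 μL / 9.8264 = 275 μL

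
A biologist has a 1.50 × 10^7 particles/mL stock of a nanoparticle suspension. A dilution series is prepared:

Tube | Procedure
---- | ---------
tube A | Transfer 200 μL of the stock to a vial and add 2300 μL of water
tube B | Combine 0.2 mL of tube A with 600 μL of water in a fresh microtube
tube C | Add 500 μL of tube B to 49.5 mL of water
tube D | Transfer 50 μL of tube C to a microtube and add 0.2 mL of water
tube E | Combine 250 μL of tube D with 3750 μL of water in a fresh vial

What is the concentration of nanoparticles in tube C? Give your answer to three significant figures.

Step 1: 200 μL + 2300 μL = 2500 μL total → factor 2500/200 = 12.5
Step 2: 0.2 mL + 600 μL = 0.8 mL total → factor 0.8/0.2 = 4
Step 3: 500 μL + 49.5 mL = 50000 μL total → factor 50000/500 = 100
Dilution factor through tube C = 12.5 × 4 × 100 = 5000
[tube C] = 1.50 × 10^7 particles/mL / 5000 = 3.00 × 10^3 particles/mL

3.00 × 10^3 particles/mL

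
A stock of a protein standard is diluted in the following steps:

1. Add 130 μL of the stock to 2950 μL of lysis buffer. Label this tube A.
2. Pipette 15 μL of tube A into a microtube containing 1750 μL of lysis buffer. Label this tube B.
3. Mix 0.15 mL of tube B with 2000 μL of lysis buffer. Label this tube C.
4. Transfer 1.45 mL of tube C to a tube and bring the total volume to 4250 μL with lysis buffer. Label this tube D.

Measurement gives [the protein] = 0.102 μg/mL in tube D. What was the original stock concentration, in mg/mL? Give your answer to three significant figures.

Step 1: 130 μL + 2950 μL = 3080 μL total → factor 3080/130 = 23.692
Step 2: 15 μL + 1750 μL = 1765 μL total → factor 1765/15 = 117.67
Step 3: 0.15 mL + 2000 μL = 2.15 mL total → factor 2.15/0.15 = 14.333
Step 4: 1.45 mL brought to 4250 μL → factor 4.25/1.45 = 2.931
Overall dilution factor = 23.692 × 117.67 × 14.333 × 2.931 = 1.1712 × 10^5
Stock = 0.102 μg/mL × 1.1712 × 10^5 = 1.195 × 10^4 μg/mL = 11.9 mg/mL

11.9 mg/mL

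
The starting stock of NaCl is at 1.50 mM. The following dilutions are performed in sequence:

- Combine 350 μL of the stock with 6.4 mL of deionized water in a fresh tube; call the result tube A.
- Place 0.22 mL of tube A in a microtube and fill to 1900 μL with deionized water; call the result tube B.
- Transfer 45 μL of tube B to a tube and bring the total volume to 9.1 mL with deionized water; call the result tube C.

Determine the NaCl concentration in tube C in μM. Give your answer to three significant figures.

0.0445 μM

Step 1: 350 μL + 6.4 mL = 6750 μL total → factor 6750/350 = 19.286
Step 2: 0.22 mL brought to 1900 μL → factor 1.9/0.22 = 8.6364
Step 3: 45 μL brought to 9.1 mL → factor 9100/45 = 202.22
Overall dilution factor = 19.286 × 8.6364 × 202.22 = 33682
Final = 1.50 mM / 33682 = 4.453 × 10^-5 mM = 0.0445 μM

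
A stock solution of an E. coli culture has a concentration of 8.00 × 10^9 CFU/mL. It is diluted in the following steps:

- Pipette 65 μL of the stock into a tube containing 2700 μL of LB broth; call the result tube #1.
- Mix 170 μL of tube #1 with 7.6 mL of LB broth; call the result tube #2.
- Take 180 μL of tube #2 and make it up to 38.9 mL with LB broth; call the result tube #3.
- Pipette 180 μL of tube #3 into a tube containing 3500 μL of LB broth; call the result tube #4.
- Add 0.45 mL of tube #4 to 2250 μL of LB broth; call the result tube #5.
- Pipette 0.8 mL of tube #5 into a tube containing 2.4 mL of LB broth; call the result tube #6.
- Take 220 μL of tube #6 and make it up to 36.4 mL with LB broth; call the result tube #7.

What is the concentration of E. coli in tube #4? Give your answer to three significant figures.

931 CFU/mL

Step 1: 65 μL + 2700 μL = 2765 μL total → factor 2765/65 = 42.538
Step 2: 170 μL + 7.6 mL = 7770 μL total → factor 7770/170 = 45.706
Step 3: 180 μL brought to 38.9 mL → factor 38900/180 = 216.11
Step 4: 180 μL + 3500 μL = 3680 μL total → factor 3680/180 = 20.444
Dilution factor through tube #4 = 42.538 × 45.706 × 216.11 × 20.444 = 8.5903 × 10^6
[tube #4] = 8.00 × 10^9 CFU/mL / 8.5903 × 10^6 = 931 CFU/mL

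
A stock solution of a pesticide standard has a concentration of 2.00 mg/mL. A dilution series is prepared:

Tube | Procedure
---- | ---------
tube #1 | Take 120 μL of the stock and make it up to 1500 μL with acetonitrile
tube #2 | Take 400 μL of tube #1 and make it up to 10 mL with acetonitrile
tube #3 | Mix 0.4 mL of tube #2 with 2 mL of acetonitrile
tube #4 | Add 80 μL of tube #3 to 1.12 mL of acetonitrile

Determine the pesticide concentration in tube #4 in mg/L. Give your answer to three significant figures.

0.0711 mg/L

Step 1: 120 μL brought to 1500 μL → factor 1500/120 = 12.5
Step 2: 400 μL brought to 10 mL → factor 10000/400 = 25
Step 3: 0.4 mL + 2 mL = 2.4 mL total → factor 2.4/0.4 = 6
Step 4: 80 μL + 1.12 mL = 1200 μL total → factor 1200/80 = 15
Overall dilution factor = 12.5 × 25 × 6 × 15 = 28125
Final = 2.00 mg/mL / 28125 = 7.111 × 10^-5 mg/mL = 0.0711 mg/L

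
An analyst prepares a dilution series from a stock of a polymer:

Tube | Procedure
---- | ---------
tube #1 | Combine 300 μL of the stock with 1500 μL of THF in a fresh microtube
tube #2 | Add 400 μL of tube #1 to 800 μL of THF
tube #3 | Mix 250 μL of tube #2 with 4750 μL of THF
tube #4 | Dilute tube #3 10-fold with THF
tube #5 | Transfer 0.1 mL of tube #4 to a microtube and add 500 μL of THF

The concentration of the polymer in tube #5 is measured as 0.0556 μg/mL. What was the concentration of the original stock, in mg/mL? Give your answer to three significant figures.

Step 1: 300 μL + 1500 μL = 1800 μL total → factor 1800/300 = 6
Step 2: 400 μL + 800 μL = 1200 μL total → factor 1200/400 = 3
Step 3: 250 μL + 4750 μL = 5000 μL total → factor 5000/250 = 20
Step 4: 10-fold → factor 10
Step 5: 0.1 mL + 500 μL = 0.6 mL total → factor 0.6/0.1 = 6
Overall dilution factor = 6 × 3 × 20 × 10 × 6 = 21600
Stock = 0.0556 μg/mL × 21600 = 1201 μg/mL = 1.20 mg/mL

1.20 mg/mL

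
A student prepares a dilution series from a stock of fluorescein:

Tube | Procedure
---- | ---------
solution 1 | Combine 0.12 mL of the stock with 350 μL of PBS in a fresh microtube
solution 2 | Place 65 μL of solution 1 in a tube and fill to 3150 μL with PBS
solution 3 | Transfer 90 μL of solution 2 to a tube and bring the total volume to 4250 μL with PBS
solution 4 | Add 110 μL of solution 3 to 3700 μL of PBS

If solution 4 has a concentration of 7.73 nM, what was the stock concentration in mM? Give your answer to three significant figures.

2.40 mM

Step 1: 0.12 mL + 350 μL = 0.47 mL total → factor 0.47/0.12 = 3.9167
Step 2: 65 μL brought to 3150 μL → factor 3150/65 = 48.462
Step 3: 90 μL brought to 4250 μL → factor 4250/90 = 47.222
Step 4: 110 μL + 3700 μL = 3810 μL total → factor 3810/110 = 34.636
Overall dilution factor = 3.9167 × 48.462 × 47.222 × 34.636 = 3.1045 × 10^5
Stock = 7.73 nM × 3.1045 × 10^5 = 2.400 × 10^6 nM = 2.40 mM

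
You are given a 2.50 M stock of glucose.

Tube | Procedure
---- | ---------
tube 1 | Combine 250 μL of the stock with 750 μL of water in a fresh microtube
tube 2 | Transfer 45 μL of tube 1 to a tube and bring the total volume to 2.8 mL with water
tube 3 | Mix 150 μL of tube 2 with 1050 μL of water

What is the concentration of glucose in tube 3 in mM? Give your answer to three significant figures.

Step 1: 250 μL + 750 μL = 1000 μL total → factor 1000/250 = 4
Step 2: 45 μL brought to 2.8 mL → factor 2800/45 = 62.222
Step 3: 150 μL + 1050 μL = 1200 μL total → factor 1200/150 = 8
Overall dilution factor = 4 × 62.222 × 8 = 1991.1
Final = 2.50 M / 1991.1 = 0.001256 M = 1.26 mM

1.26 mM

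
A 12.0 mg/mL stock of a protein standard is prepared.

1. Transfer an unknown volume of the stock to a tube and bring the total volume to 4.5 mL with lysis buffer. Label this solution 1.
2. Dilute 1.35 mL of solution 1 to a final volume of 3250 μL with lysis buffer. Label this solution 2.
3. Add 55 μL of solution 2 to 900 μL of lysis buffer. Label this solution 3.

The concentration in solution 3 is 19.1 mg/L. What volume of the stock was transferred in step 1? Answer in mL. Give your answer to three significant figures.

Step 1: v brought to 4.5 mL → factor = 4.5 mL/v
Step 2: 1.35 mL brought to 3250 μL → factor 3.25/1.35 = 2.4074
Step 3: 55 μL + 900 μL = 955 μL total → factor 955/55 = 17.364
Product of known-step factors = 41.801
Overall factor = 12.0 mg/mL / (19.1 mg/L) = 628.27
Step-1 factor = 628.27 / 41.801 = 15.03
v = 4.5 mL / 15.03 = 0.299 mL

0.299 mL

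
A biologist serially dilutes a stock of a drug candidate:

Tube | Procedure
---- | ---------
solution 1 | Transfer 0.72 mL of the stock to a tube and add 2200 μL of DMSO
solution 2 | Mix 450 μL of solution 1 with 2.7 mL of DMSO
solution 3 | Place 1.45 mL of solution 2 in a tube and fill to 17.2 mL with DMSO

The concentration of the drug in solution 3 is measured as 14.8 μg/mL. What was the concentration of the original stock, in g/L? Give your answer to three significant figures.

Step 1: 0.72 mL + 2200 μL = 2.92 mL total → factor 2.92/0.72 = 4.0556
Step 2: 450 μL + 2.7 mL = 3150 μL total → factor 3150/450 = 7
Step 3: 1.45 mL brought to 17.2 mL → factor 17.2/1.45 = 11.862
Overall dilution factor = 4.0556 × 7 × 11.862 = 336.75
Stock = 14.8 μg/mL × 336.75 = 4984 μg/mL = 4.98 g/L

4.98 g/L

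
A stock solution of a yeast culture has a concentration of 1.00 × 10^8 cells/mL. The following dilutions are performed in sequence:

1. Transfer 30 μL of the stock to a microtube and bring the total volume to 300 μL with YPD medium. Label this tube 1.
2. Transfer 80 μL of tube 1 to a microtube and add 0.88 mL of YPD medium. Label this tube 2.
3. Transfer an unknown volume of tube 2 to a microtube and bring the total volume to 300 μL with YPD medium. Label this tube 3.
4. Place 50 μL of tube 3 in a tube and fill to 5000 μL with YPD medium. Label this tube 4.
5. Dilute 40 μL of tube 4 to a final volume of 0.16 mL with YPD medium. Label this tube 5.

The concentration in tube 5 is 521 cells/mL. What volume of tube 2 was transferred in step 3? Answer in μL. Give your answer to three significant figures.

75.0 μL

Step 1: 30 μL brought to 300 μL → factor 300/30 = 10
Step 2: 80 μL + 0.88 mL = 960 μL total → factor 960/80 = 12
Step 3: v brought to 300 μL → factor = 300 μL/v
Step 4: 50 μL brought to 5000 μL → factor 5000/50 = 100
Step 5: 40 μL brought to 0.16 mL → factor 160/40 = 4
Product of known-step factors = 48000
Overall factor = 1.00 × 10^8 cells/mL / (521 cells/mL) = 1.9194 × 10^5
Step-3 factor = 1.9194 × 10^5 / 48000 = 3.9987
v = 300 μL / 3.9987 = 75.0 μL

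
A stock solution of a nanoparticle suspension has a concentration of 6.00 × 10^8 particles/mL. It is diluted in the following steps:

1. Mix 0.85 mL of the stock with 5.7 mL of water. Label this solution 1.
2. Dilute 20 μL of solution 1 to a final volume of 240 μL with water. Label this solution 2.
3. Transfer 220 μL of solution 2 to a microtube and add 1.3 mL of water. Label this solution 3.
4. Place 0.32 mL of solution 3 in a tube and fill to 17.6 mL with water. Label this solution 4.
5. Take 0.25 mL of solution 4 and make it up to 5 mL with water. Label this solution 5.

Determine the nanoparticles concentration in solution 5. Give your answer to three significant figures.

854 particles/mL

Step 1: 0.85 mL + 5.7 mL = 6.55 mL total → factor 6.55/0.85 = 7.7059
Step 2: 20 μL brought to 240 μL → factor 240/20 = 12
Step 3: 220 μL + 1.3 mL = 1520 μL total → factor 1520/220 = 6.9091
Step 4: 0.32 mL brought to 17.6 mL → factor 17.6/0.32 = 55
Step 5: 0.25 mL brought to 5 mL → factor 5/0.25 = 20
Overall dilution factor = 7.7059 × 12 × 6.9091 × 55 × 20 = 7.0278 × 10^5
Final = 6.00 × 10^8 particles/mL / 7.0278 × 10^5 = 854 particles/mL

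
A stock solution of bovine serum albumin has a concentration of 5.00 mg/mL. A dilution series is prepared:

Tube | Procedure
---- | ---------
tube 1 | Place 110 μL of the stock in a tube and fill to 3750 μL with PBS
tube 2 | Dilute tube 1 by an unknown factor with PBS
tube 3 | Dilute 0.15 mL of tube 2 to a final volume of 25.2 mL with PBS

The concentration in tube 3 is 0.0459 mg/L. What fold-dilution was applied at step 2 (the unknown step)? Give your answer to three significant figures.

Step 1: 110 μL brought to 3750 μL → factor 3750/110 = 34.091
Step 2: unknown factor x
Step 3: 0.15 mL brought to 25.2 mL → factor 25.2/0.15 = 168
Product of known-step factors = 5727.3
Overall factor = 5.00 mg/mL / (0.0459 mg/L) = 1.0893 × 10^5
x = 1.0893 × 10^5 / 5727.3 = 19.0

19.0-fold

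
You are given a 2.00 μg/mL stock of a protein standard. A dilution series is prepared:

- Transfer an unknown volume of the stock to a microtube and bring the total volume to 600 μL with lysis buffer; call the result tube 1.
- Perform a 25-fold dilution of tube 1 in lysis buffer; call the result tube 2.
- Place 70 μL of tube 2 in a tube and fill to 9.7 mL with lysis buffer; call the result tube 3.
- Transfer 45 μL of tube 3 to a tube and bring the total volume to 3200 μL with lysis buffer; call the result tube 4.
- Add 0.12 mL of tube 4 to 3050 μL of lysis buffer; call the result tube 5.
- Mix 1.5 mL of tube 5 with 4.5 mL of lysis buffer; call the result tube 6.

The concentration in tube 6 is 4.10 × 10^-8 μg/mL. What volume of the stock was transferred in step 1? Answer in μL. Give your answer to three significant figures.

320 μL

Step 1: v brought to 600 μL → factor = 600 μL/v
Step 2: 25-fold → factor 25
Step 3: 70 μL brought to 9.7 mL → factor 9700/70 = 138.57
Step 4: 45 μL brought to 3200 μL → factor 3200/45 = 71.111
Step 5: 0.12 mL + 3050 μL = 3.17 mL total → factor 3.17/0.12 = 26.417
Step 6: 1.5 mL + 4.5 mL = 6 mL total → factor 6/1.5 = 4
Product of known-step factors = 2.6031 × 10^7
Overall factor = 2.00 μg/mL / (4.10 × 10^-8 μg/mL) = 4.878 × 10^7
Step-1 factor = 4.878 × 10^7 / 2.6031 × 10^7 = 1.8739
v = 600 μL / 1.8739 = 320 μL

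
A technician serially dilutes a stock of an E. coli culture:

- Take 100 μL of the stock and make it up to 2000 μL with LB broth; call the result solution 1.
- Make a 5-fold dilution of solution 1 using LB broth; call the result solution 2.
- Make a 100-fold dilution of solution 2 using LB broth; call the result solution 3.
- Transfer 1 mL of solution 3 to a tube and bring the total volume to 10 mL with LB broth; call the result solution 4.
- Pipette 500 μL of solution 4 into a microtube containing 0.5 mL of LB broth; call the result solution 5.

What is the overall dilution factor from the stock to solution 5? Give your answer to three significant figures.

2.00 × 10^5

Step 1: 100 μL brought to 2000 μL → factor 2000/100 = 20
Step 2: 5-fold → factor 5
Step 3: 100-fold → factor 100
Step 4: 1 mL brought to 10 mL → factor 10/1 = 10
Step 5: 500 μL + 0.5 mL = 1000 μL total → factor 1000/500 = 2
Overall dilution factor = 20 × 5 × 100 × 10 × 2 = 2 × 10^5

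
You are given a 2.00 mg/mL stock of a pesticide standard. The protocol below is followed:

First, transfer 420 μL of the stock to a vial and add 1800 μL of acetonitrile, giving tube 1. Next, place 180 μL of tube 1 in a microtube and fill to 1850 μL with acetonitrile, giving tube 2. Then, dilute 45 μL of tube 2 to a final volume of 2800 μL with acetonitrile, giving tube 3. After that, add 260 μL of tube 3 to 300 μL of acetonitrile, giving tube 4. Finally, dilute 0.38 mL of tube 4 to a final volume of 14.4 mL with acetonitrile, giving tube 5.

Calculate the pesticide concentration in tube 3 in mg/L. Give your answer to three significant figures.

Step 1: 420 μL + 1800 μL = 2220 μL total → factor 2220/420 = 5.2857
Step 2: 180 μL brought to 1850 μL → factor 1850/180 = 10.278
Step 3: 45 μL brought to 2800 μL → factor 2800/45 = 62.222
Dilution factor through tube 3 = 5.2857 × 10.278 × 62.222 = 3380.2
[tube 3] = 2.00 mg/mL / 3380.2 = 0.0005917 mg/mL = 0.592 mg/L

0.592 mg/L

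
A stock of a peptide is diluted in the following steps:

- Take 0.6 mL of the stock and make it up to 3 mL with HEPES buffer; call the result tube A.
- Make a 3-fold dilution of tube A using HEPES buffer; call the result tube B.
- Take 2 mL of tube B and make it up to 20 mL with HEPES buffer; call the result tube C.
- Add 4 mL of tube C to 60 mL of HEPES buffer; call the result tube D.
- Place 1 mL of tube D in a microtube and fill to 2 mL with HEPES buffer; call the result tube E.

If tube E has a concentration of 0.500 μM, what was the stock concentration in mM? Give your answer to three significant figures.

Step 1: 0.6 mL brought to 3 mL → factor 3/0.6 = 5
Step 2: 3-fold → factor 3
Step 3: 2 mL brought to 20 mL → factor 20/2 = 10
Step 4: 4 mL + 60 mL = 64 mL total → factor 64/4 = 16
Step 5: 1 mL brought to 2 mL → factor 2/1 = 2
Overall dilution factor = 5 × 3 × 10 × 16 × 2 = 4800
Stock = 0.500 μM × 4800 = 2400 μM = 2.40 mM

2.40 mM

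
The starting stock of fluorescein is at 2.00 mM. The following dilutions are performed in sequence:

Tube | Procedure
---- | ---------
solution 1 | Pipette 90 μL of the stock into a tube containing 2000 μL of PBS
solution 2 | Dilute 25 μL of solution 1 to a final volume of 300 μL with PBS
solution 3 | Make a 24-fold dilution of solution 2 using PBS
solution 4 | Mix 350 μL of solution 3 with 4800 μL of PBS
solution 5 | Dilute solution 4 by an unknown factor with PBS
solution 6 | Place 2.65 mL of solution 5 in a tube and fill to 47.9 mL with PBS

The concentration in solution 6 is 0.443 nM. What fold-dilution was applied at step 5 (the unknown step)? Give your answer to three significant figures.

Step 1: 90 μL + 2000 μL = 2090 μL total → factor 2090/90 = 23.222
Step 2: 25 μL brought to 300 μL → factor 300/25 = 12
Step 3: 24-fold → factor 24
Step 4: 350 μL + 4800 μL = 5150 μL total → factor 5150/350 = 14.714
Step 5: unknown factor x
Step 6: 2.65 mL brought to 47.9 mL → factor 47.9/2.65 = 18.075
Product of known-step factors = 1.7788 × 10^6
Overall factor = 2.00 mM / (0.443 nM) = 4.5147 × 10^6
x = 4.5147 × 10^6 / 1.7788 × 10^6 = 2.54

2.54-fold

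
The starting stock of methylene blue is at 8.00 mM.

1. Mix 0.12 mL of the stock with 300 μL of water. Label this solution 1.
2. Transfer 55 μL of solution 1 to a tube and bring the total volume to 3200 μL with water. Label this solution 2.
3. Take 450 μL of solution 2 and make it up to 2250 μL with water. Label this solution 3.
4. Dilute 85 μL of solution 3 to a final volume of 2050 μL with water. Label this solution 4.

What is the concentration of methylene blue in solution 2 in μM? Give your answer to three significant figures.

39.3 μM

Step 1: 0.12 mL + 300 μL = 0.42 mL total → factor 0.42/0.12 = 3.5
Step 2: 55 μL brought to 3200 μL → factor 3200/55 = 58.182
Dilution factor through solution 2 = 3.5 × 58.182 = 203.64
[solution 2] = 8.00 mM / 203.64 = 0.03929 mM = 39.3 μM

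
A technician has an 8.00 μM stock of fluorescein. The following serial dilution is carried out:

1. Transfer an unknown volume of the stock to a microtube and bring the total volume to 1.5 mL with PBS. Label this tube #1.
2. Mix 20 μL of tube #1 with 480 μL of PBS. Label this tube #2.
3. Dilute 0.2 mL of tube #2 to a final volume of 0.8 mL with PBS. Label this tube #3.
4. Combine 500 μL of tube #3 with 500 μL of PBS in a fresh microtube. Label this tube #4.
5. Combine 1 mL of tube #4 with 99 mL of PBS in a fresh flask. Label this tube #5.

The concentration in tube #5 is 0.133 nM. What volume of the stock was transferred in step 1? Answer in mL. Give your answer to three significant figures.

0.499 mL

Step 1: v brought to 1.5 mL → factor = 1.5 mL/v
Step 2: 20 μL + 480 μL = 500 μL total → factor 500/20 = 25
Step 3: 0.2 mL brought to 0.8 mL → factor 0.8/0.2 = 4
Step 4: 500 μL + 500 μL = 1000 μL total → factor 1000/500 = 2
Step 5: 1 mL + 99 mL = 100 mL total → factor 100/1 = 100
Product of known-step factors = 20000
Overall factor = 8.00 μM / (0.133 nM) = 60150
Step-1 factor = 60150 / 20000 = 3.0075
v = 1.5 mL / 3.0075 = 0.499 mL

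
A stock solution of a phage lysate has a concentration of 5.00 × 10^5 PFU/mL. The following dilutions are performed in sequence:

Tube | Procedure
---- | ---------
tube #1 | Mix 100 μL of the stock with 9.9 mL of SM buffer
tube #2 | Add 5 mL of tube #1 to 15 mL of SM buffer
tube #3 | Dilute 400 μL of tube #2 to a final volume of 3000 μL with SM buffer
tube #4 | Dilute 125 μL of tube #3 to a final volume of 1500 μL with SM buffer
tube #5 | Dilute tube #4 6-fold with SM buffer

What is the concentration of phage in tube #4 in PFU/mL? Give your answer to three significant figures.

13.9 PFU/mL

Step 1: 100 μL + 9.9 mL = 10000 μL total → factor 10000/100 = 100
Step 2: 5 mL + 15 mL = 20 mL total → factor 20/5 = 4
Step 3: 400 μL brought to 3000 μL → factor 3000/400 = 7.5
Step 4: 125 μL brought to 1500 μL → factor 1500/125 = 12
Dilution factor through tube #4 = 100 × 4 × 7.5 × 12 = 36000
[tube #4] = 5.00 × 10^5 PFU/mL / 36000 = 13.9 PFU/mL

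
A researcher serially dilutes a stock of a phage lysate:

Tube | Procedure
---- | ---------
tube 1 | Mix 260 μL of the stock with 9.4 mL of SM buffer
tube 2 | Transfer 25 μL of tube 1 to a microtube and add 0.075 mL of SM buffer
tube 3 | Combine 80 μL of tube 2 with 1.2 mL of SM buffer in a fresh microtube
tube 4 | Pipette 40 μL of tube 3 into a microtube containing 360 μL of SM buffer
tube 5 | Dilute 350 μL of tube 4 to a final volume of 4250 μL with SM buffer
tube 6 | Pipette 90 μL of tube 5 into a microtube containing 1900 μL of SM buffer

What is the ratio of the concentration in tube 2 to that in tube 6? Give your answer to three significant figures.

4.30 × 10^4

Step 1: 260 μL + 9.4 mL = 9660 μL total → factor 9660/260 = 37.154
Step 2: 25 μL + 0.075 mL = 100 μL total → factor 100/25 = 4
Step 3: 80 μL + 1.2 mL = 1280 μL total → factor 1280/80 = 16
Step 4: 40 μL + 360 μL = 400 μL total → factor 400/40 = 10
Step 5: 350 μL brought to 4250 μL → factor 4250/350 = 12.143
Step 6: 90 μL + 1900 μL = 1990 μL total → factor 1990/90 = 22.111
Dilution factor to tube 2 = 148.62; to tube 6 = 6.3843 × 10^6
[tube 2]/[tube 6] = (factor to tube 6)/(factor to tube 2) = 6.3843 × 10^6/148.62 = 4.30 × 10^4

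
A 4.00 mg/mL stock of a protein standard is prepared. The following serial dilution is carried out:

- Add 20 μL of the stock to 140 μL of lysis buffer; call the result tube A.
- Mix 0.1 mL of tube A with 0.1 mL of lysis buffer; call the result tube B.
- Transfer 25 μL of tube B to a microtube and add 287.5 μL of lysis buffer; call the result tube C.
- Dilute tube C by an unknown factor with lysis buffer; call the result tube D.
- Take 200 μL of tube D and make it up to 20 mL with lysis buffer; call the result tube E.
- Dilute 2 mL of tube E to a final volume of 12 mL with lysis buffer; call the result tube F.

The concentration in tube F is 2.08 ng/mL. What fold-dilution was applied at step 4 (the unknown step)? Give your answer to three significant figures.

16.0-fold

Step 1: 20 μL + 140 μL = 160 μL total → factor 160/20 = 8
Step 2: 0.1 mL + 0.1 mL = 0.2 mL total → factor 0.2/0.1 = 2
Step 3: 25 μL + 287.5 μL = 312.5 μL total → factor 312.5/25 = 12.5
Step 4: unknown factor x
Step 5: 200 μL brought to 20 mL → factor 20000/200 = 100
Step 6: 2 mL brought to 12 mL → factor 12/2 = 6
Product of known-step factors = 1.2 × 10^5
Overall factor = 4.00 mg/mL / (2.08 ng/mL) = 1.9231 × 10^6
x = 1.9231 × 10^6 / 1.2 × 10^5 = 16.0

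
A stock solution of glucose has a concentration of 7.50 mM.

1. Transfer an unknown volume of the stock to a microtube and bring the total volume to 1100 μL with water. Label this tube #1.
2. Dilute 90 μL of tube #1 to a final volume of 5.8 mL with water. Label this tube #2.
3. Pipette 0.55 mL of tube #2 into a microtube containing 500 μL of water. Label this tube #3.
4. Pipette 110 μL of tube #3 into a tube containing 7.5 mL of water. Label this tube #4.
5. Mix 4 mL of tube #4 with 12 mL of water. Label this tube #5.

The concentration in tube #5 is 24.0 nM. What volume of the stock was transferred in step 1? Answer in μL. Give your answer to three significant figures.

Step 1: v brought to 1100 μL → factor = 1100 μL/v
Step 2: 90 μL brought to 5.8 mL → factor 5800/90 = 64.444
Step 3: 0.55 mL + 500 μL = 1.05 mL total → factor 1.05/0.55 = 1.9091
Step 4: 110 μL + 7.5 mL = 7610 μL total → factor 7610/110 = 69.182
Step 5: 4 mL + 12 mL = 16 mL total → factor 16/4 = 4
Product of known-step factors = 34046
Overall factor = 7.50 mM / (24.0 nM) = 3.125 × 10^5
Step-1 factor = 3.125 × 10^5 / 34046 = 9.1788
v = 1100 μL / 9.1788 = 120 μL

120 μL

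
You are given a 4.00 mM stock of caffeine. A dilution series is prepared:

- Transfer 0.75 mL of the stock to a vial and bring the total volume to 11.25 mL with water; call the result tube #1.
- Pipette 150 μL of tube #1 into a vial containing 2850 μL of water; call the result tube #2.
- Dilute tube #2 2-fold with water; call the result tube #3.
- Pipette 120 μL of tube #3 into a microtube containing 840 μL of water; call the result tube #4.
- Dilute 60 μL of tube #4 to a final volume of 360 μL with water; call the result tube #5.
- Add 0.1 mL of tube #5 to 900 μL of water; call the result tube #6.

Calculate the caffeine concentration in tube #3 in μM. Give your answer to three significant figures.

6.67 μM

Step 1: 0.75 mL brought to 11.25 mL → factor 11.25/0.75 = 15
Step 2: 150 μL + 2850 μL = 3000 μL total → factor 3000/150 = 20
Step 3: 2-fold → factor 2
Dilution factor through tube #3 = 15 × 20 × 2 = 600
[tube #3] = 4.00 mM / 600 = 0.006667 mM = 6.67 μM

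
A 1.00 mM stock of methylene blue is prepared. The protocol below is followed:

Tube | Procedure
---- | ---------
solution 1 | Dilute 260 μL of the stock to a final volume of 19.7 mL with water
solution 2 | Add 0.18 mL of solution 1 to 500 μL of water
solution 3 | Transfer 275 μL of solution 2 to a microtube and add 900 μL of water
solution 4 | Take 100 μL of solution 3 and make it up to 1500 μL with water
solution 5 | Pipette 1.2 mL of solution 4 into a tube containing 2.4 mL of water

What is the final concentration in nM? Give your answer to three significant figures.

18.2 nM

Step 1: 260 μL brought to 19.7 mL → factor 19700/260 = 75.769
Step 2: 0.18 mL + 500 μL = 0.68 mL total → factor 0.68/0.18 = 3.7778
Step 3: 275 μL + 900 μL = 1175 μL total → factor 1175/275 = 4.2727
Step 4: 100 μL brought to 1500 μL → factor 1500/100 = 15
Step 5: 1.2 mL + 2.4 mL = 3.6 mL total → factor 3.6/1.2 = 3
Overall dilution factor = 75.769 × 3.7778 × 4.2727 × 15 × 3 = 55036
Final = 1.00 mM / 55036 = 1.817 × 10^-5 mM = 18.2 nM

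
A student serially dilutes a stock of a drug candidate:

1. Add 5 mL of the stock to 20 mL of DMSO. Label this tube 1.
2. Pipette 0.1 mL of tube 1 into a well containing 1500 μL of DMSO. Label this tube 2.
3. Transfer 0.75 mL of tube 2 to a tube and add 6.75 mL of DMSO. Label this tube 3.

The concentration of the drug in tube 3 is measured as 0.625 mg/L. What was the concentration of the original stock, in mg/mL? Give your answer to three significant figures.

Step 1: 5 mL + 20 mL = 25 mL total → factor 25/5 = 5
Step 2: 0.1 mL + 1500 μL = 1.6 mL total → factor 1.6/0.1 = 16
Step 3: 0.75 mL + 6.75 mL = 7.5 mL total → factor 7.5/0.75 = 10
Overall dilution factor = 5 × 16 × 10 = 800
Stock = 0.625 mg/L × 800 = 500.0 mg/L = 0.500 mg/mL

0.500 mg/mL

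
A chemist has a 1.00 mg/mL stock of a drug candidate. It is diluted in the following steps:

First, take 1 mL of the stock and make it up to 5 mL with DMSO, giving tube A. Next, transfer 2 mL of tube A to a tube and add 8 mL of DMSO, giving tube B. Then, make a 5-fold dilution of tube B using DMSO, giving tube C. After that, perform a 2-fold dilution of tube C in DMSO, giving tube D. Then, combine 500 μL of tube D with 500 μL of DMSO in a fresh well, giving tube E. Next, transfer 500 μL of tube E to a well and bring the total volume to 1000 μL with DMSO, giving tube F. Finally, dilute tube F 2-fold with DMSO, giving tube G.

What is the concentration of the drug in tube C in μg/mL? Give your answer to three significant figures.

Step 1: 1 mL brought to 5 mL → factor 5/1 = 5
Step 2: 2 mL + 8 mL = 10 mL total → factor 10/2 = 5
Step 3: 5-fold → factor 5
Dilution factor through tube C = 5 × 5 × 5 = 125
[tube C] = 1.00 mg/mL / 125 = 0.008000 mg/mL = 8.00 μg/mL

8.00 μg/mL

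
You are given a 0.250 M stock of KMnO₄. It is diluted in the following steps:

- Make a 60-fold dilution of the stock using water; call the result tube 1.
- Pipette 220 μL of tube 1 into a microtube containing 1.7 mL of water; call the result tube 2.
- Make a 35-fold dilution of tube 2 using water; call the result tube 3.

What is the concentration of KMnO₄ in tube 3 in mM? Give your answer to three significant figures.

0.0136 mM

Step 1: 60-fold → factor 60
Step 2: 220 μL + 1.7 mL = 1920 μL total → factor 1920/220 = 8.7273
Step 3: 35-fold → factor 35
Overall dilution factor = 60 × 8.7273 × 35 = 18327
Final = 0.250 M / 18327 = 1.364 × 10^-5 M = 0.0136 mM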